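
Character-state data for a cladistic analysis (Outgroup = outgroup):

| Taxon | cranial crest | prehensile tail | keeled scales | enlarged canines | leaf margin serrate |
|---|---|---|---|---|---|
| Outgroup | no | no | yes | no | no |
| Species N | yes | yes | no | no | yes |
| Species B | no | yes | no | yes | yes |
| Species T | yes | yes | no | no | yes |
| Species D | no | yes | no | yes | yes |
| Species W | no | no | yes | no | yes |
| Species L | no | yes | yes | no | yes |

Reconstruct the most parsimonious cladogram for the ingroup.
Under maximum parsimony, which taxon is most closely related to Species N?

Species T

Character polarity is set by the outgroup: the derived state is whichever differs from the outgroup's state, so for keeled scales the derived state is 'no', and for the remaining characters it is 'yes'.
cranial crest (derived state 'yes') is shared by Species N and Species T — a synapomorphy uniting that clade.
prehensile tail (derived state 'yes') is shared by Species B, Species D, Species L, Species N, and Species T — a synapomorphy uniting that clade.
Only Species B, Species D, Species N, and Species T show the derived state 'no' for keeled scales, supporting them as a clade.
enlarged canines: derived state 'yes' in Species B and Species D only — synapomorphy for {Species B, Species D}.
All ingroup taxa share the derived state 'yes' for leaf margin serrate; it defines the ingroup but does not resolve relationships within it.
Most parsimonious ingroup topology: ((((Species N,Species T),(Species B,Species D)),Species L),Species W).
Species N and Species T form a cherry on this tree, so they are sister taxa.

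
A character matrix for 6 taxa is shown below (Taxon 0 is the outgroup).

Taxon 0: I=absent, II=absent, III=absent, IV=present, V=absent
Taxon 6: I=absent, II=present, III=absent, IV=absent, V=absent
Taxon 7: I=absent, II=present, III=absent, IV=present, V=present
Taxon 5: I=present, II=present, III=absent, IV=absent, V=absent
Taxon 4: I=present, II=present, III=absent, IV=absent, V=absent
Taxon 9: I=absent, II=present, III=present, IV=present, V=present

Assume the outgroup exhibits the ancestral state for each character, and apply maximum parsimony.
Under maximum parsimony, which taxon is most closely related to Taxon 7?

Character polarity is set by the outgroup: the derived state is whichever differs from the outgroup's state, so for IV the derived state is 'absent', and for the remaining characters it is 'present'.
Only Taxon 4 and Taxon 5 show the derived state 'present' for I, supporting them as a clade.
II (derived state 'present') is shared by all ingroup taxa — unites the whole ingroup.
III (derived state 'present') is unique to Taxon 9 (autapomorphy; uninformative for grouping).
IV: derived state 'absent' in Taxon 4, Taxon 5, and Taxon 6 only — synapomorphy for {Taxon 4, Taxon 5, Taxon 6}.
V (derived state 'present') is shared by Taxon 7 and Taxon 9 — a synapomorphy uniting that clade.
Most parsimonious ingroup topology: ((Taxon 6,(Taxon 5,Taxon 4)),(Taxon 7,Taxon 9)).
Taxon 7 and Taxon 9 form a cherry on this tree, so they are sister taxa.

Taxon 9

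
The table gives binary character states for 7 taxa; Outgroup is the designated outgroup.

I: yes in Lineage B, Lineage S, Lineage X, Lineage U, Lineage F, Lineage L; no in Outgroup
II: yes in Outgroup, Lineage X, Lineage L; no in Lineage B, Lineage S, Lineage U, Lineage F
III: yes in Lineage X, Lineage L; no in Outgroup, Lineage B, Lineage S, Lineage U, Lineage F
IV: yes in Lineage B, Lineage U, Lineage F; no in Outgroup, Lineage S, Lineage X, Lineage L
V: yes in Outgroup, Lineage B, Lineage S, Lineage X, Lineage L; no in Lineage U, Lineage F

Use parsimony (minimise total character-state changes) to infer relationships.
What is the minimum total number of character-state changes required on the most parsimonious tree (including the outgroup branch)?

5

Character polarity is set by the outgroup: the derived state is whichever differs from the outgroup's state, so for II, V the derived state is 'no', and for the remaining characters it is 'yes'.
All ingroup taxa share the derived state 'yes' for I; it defines the ingroup but does not resolve relationships within it.
II: derived state 'no' in Lineage B, Lineage F, Lineage S, and Lineage U only — synapomorphy for {Lineage B, Lineage F, Lineage S, Lineage U}.
Only Lineage L and Lineage X show the derived state 'yes' for III, supporting them as a clade.
IV (derived state 'yes') is shared by Lineage B, Lineage F, and Lineage U — a synapomorphy uniting that clade.
Only Lineage F and Lineage U show the derived state 'no' for V, supporting them as a clade.
Most parsimonious ingroup topology: (((Lineage B,(Lineage U,Lineage F)),Lineage S),(Lineage X,Lineage L)).
Changes per character on this tree: I: 1; II: 1; III: 1; IV: 1; V: 1.
Total = 5.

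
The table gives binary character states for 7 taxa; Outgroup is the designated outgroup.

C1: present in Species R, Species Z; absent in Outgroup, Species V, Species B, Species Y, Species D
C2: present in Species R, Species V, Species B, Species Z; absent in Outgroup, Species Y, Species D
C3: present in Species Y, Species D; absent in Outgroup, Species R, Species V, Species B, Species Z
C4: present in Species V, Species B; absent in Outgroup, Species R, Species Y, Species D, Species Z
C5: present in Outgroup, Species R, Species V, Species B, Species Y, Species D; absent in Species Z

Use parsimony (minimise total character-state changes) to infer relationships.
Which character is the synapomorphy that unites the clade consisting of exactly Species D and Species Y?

Character polarity is set by the outgroup: the derived state is whichever differs from the outgroup's state, so for C5 the derived state is 'absent', and for the remaining characters it is 'present'.
Only Species R and Species Z show the derived state 'present' for C1, supporting them as a clade.
Only Species B, Species R, Species V, and Species Z show the derived state 'present' for C2, supporting them as a clade.
C3: derived state 'present' in Species D and Species Y only — synapomorphy for {Species D, Species Y}.
Only Species B and Species V show the derived state 'present' for C4, supporting them as a clade.
C5 (derived state 'absent') is unique to Species Z (autapomorphy; uninformative for grouping).
Most parsimonious ingroup topology: (((Species R,Species Z),(Species V,Species B)),(Species Y,Species D)).
The clade {Species D, Species Y} is supported by C3: its derived state 'present' occurs in exactly those taxa and in no other taxon (including the outgroup).

C3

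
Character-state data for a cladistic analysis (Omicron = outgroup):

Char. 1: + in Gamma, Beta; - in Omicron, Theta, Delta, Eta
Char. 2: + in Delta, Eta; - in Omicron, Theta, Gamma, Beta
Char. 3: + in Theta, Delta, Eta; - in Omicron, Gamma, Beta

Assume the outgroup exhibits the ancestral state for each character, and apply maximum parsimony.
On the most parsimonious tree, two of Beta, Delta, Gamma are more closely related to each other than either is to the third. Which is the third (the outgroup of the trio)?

Delta

The outgroup has state '-' for every character, so '+' is the derived state throughout.
Char. 1 (derived state '+') is shared by Beta and Gamma — a synapomorphy uniting that clade.
Only Delta and Eta show the derived state '+' for Char. 2, supporting them as a clade.
Only Delta, Eta, and Theta show the derived state '+' for Char. 3, supporting them as a clade.
Most parsimonious ingroup topology: ((Theta,(Delta,Eta)),(Gamma,Beta)).
Gamma and Beta share a more recent common ancestor with each other than either does with Delta, so Delta is the least closely related of the three.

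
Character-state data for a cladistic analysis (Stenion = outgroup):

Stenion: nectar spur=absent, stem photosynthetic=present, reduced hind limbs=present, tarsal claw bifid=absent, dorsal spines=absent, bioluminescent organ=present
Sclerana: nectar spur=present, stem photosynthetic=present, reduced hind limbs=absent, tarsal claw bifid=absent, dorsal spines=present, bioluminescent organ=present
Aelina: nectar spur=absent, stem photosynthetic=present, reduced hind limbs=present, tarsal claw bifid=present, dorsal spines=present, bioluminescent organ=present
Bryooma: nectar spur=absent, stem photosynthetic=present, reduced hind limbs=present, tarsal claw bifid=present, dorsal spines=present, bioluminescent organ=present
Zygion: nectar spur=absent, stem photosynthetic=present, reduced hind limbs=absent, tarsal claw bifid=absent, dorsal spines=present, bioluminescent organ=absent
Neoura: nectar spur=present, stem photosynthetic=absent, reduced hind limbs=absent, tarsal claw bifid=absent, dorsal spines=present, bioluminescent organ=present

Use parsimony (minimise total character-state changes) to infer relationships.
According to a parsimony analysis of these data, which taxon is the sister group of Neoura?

Character polarity is set by the outgroup: the derived state is whichever differs from the outgroup's state, so for stem photosynthetic, reduced hind limbs, bioluminescent organ the derived state is 'absent', and for the remaining characters it is 'present'.
nectar spur (derived state 'present') is shared by Neoura and Sclerana — a synapomorphy uniting that clade.
stem photosynthetic: derived state 'absent' in Neoura only — an autapomorphy, so it tells us nothing about relationships among taxa.
reduced hind limbs (derived state 'absent') is shared by Neoura, Sclerana, and Zygion — a synapomorphy uniting that clade.
Only Aelina and Bryooma show the derived state 'present' for tarsal claw bifid, supporting them as a clade.
All ingroup taxa share the derived state 'present' for dorsal spines; it defines the ingroup but does not resolve relationships within it.
bioluminescent organ: derived state 'absent' in Zygion only — an autapomorphy, so it tells us nothing about relationships among taxa.
Most parsimonious ingroup topology: (((Sclerana,Neoura),Zygion),(Aelina,Bryooma)).
Neoura and Sclerana form a cherry on this tree, so they are sister taxa.

Sclerana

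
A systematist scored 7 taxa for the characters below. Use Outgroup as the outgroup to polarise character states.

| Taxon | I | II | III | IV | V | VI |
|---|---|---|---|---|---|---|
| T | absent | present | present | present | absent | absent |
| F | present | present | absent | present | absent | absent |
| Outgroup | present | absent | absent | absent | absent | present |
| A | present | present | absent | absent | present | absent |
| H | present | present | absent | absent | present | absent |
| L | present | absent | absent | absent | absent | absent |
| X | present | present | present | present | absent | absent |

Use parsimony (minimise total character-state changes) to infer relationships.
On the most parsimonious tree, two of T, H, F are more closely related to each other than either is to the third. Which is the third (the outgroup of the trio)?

H

Character polarity is set by the outgroup: the derived state is whichever differs from the outgroup's state, so for I, VI the derived state is 'absent', and for the remaining characters it is 'present'.
I: derived state 'absent' in T only — an autapomorphy, so it tells us nothing about relationships among taxa.
Only A, F, H, T, and X show the derived state 'present' for II, supporting them as a clade.
III: derived state 'present' in T and X only — synapomorphy for {T, X}.
Only F, T, and X show the derived state 'present' for IV, supporting them as a clade.
V (derived state 'present') is shared by A and H — a synapomorphy uniting that clade.
VI (derived state 'absent') is shared by all ingroup taxa — unites the whole ingroup.
Most parsimonious ingroup topology: (((A,H),((X,T),F)),L).
T and F share a more recent common ancestor with each other than either does with H, so H is the least closely related of the three.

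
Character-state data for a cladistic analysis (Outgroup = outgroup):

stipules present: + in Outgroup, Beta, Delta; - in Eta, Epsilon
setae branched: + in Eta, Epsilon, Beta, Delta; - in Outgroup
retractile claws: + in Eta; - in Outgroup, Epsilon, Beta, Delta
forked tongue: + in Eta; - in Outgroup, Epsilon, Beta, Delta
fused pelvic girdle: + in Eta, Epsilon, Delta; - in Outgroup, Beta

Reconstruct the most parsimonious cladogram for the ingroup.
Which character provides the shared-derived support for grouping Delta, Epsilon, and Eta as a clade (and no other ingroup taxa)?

fused pelvic girdle

Character polarity is set by the outgroup: the derived state is whichever differs from the outgroup's state, so for stipules present the derived state is '-', and for the remaining characters it is '+'.
stipules present: derived state '-' in Epsilon and Eta only — synapomorphy for {Epsilon, Eta}.
All ingroup taxa share the derived state '+' for setae branched; it defines the ingroup but does not resolve relationships within it.
retractile claws: derived state '+' in Eta only — an autapomorphy, so it tells us nothing about relationships among taxa.
forked tongue (derived state '+') is unique to Eta (autapomorphy; uninformative for grouping).
Only Delta, Epsilon, and Eta show the derived state '+' for fused pelvic girdle, supporting them as a clade.
Most parsimonious ingroup topology: (((Eta,Epsilon),Delta),Beta).
The clade {Delta, Epsilon, Eta} is supported by fused pelvic girdle: its derived state '+' occurs in exactly those taxa and in no other taxon (including the outgroup).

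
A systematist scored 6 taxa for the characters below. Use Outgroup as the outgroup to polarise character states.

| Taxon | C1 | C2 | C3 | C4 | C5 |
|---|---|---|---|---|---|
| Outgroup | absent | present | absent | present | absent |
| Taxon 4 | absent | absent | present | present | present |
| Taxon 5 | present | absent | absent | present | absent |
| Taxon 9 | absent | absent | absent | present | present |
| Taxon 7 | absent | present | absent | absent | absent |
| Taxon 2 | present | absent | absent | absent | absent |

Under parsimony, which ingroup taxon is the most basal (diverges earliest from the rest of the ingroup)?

Taxon 7

Character polarity is set by the outgroup: the derived state is whichever differs from the outgroup's state, so for C2, C4 the derived state is 'absent', and for the remaining characters it is 'present'.
C1: derived state 'present' in Taxon 2 and Taxon 5 only — synapomorphy for {Taxon 2, Taxon 5}.
C2: derived state 'absent' in Taxon 2, Taxon 4, Taxon 5, and Taxon 9 only — synapomorphy for {Taxon 2, Taxon 4, Taxon 5, Taxon 9}.
C3 (derived state 'present') is unique to Taxon 4 (autapomorphy; uninformative for grouping).
C4 groups Taxon 2 and Taxon 7, which is incompatible with the clades supported by the remaining characters; treating it as convergent (homoplasy) costs fewer steps than any alternative tree.
C5: derived state 'present' in Taxon 4 and Taxon 9 only — synapomorphy for {Taxon 4, Taxon 9}.
Most parsimonious ingroup topology: (((Taxon 4,Taxon 9),(Taxon 5,Taxon 2)),Taxon 7).
Taxon 7 is sister to the clade containing all other ingroup taxa, so it is the earliest-diverging (most basal) ingroup lineage.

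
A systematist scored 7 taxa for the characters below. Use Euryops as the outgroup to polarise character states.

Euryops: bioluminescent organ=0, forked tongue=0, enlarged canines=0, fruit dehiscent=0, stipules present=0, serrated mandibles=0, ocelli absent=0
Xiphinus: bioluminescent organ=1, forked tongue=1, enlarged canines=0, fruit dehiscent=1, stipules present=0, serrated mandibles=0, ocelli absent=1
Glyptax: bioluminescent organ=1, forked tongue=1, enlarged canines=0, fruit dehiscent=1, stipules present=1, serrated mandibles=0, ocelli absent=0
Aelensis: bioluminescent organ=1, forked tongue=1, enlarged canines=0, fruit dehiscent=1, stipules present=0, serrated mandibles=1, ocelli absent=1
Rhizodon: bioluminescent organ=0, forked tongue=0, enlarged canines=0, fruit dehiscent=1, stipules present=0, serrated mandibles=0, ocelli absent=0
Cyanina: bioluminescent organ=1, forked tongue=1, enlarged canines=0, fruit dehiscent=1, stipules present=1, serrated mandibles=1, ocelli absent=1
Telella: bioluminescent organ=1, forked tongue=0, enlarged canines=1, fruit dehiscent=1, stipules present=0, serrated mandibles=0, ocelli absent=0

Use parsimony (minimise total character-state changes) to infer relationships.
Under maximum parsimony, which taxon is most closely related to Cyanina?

The outgroup has state '0' for every character, so '1' is the derived state throughout.
bioluminescent organ: derived state '1' in Aelensis, Cyanina, Glyptax, Telella, and Xiphinus only — synapomorphy for {Aelensis, Cyanina, Glyptax, Telella, Xiphinus}.
forked tongue (derived state '1') is shared by Aelensis, Cyanina, Glyptax, and Xiphinus — a synapomorphy uniting that clade.
enlarged canines: derived state '1' in Telella only — an autapomorphy, so it tells us nothing about relationships among taxa.
All ingroup taxa share the derived state '1' for fruit dehiscent; it defines the ingroup but does not resolve relationships within it.
stipules present groups Cyanina and Glyptax, which is incompatible with the clades supported by the remaining characters; treating it as convergent (homoplasy) costs fewer steps than any alternative tree.
Only Aelensis and Cyanina show the derived state '1' for serrated mandibles, supporting them as a clade.
ocelli absent (derived state '1') is shared by Aelensis, Cyanina, and Xiphinus — a synapomorphy uniting that clade.
Most parsimonious ingroup topology: ((((Xiphinus,(Aelensis,Cyanina)),Glyptax),Telella),Rhizodon).
Cyanina and Aelensis form a cherry on this tree, so they are sister taxa.

Aelensis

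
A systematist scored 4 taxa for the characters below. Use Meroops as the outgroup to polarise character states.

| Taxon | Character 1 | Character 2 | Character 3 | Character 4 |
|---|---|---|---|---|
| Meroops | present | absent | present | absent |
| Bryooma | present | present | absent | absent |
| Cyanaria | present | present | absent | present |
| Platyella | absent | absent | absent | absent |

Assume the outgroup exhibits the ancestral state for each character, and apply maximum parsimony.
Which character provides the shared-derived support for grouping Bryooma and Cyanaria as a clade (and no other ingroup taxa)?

Character polarity is set by the outgroup: the derived state is whichever differs from the outgroup's state, so for Character 1, Character 3 the derived state is 'absent', and for the remaining characters it is 'present'.
Character 1: derived state 'absent' in Platyella only — an autapomorphy, so it tells us nothing about relationships among taxa.
Character 2: derived state 'present' in Bryooma and Cyanaria only — synapomorphy for {Bryooma, Cyanaria}.
Character 3 (derived state 'absent') is shared by all ingroup taxa — unites the whole ingroup.
Character 4 (derived state 'present') is unique to Cyanaria (autapomorphy; uninformative for grouping).
Most parsimonious ingroup topology: ((Cyanaria,Bryooma),Platyella).
The clade {Bryooma, Cyanaria} is supported by Character 2: its derived state 'present' occurs in exactly those taxa and in no other taxon (including the outgroup).

Character 2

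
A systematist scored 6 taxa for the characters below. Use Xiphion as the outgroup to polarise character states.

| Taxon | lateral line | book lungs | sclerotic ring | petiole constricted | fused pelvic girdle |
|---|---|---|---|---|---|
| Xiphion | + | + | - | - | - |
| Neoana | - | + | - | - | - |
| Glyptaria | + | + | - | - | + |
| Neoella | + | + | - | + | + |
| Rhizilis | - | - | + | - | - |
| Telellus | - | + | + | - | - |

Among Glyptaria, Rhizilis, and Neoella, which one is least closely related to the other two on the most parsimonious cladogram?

Rhizilis

Character polarity is set by the outgroup: the derived state is whichever differs from the outgroup's state, so for lateral line, book lungs the derived state is '-', and for the remaining characters it is '+'.
lateral line: derived state '-' in Neoana, Rhizilis, and Telellus only — synapomorphy for {Neoana, Rhizilis, Telellus}.
book lungs: derived state '-' in Rhizilis only — an autapomorphy, so it tells us nothing about relationships among taxa.
sclerotic ring (derived state '+') is shared by Rhizilis and Telellus — a synapomorphy uniting that clade.
petiole constricted: derived state '+' in Neoella only — an autapomorphy, so it tells us nothing about relationships among taxa.
fused pelvic girdle (derived state '+') is shared by Glyptaria and Neoella — a synapomorphy uniting that clade.
Most parsimonious ingroup topology: ((Neoana,(Rhizilis,Telellus)),(Glyptaria,Neoella)).
Glyptaria and Neoella share a more recent common ancestor with each other than either does with Rhizilis, so Rhizilis is the least closely related of the three.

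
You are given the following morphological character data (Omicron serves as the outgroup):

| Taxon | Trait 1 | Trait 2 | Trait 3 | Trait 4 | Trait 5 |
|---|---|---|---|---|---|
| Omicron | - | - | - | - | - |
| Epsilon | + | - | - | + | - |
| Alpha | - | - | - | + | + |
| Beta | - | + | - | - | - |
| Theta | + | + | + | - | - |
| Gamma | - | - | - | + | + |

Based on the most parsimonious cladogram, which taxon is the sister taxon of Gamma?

Alpha

The outgroup has state '-' for every character, so '+' is the derived state throughout.
Trait 1 groups Epsilon and Theta, which is incompatible with the clades supported by the remaining characters; treating it as convergent (homoplasy) costs fewer steps than any alternative tree.
Trait 2 (derived state '+') is shared by Beta and Theta — a synapomorphy uniting that clade.
Trait 3 (derived state '+') is unique to Theta (autapomorphy; uninformative for grouping).
Trait 4 (derived state '+') is shared by Alpha, Epsilon, and Gamma — a synapomorphy uniting that clade.
Trait 5: derived state '+' in Alpha and Gamma only — synapomorphy for {Alpha, Gamma}.
Most parsimonious ingroup topology: ((Epsilon,(Alpha,Gamma)),(Beta,Theta)).
Gamma and Alpha form a cherry on this tree, so they are sister taxa.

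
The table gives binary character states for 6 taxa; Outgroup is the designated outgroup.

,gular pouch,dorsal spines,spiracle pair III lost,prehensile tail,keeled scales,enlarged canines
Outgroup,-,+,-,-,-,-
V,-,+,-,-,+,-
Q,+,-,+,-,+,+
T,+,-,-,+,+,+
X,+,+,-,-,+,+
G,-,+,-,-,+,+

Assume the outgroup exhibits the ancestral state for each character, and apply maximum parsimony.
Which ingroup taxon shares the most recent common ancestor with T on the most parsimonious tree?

Q

Character polarity is set by the outgroup: the derived state is whichever differs from the outgroup's state, so for dorsal spines the derived state is '-', and for the remaining characters it is '+'.
Only Q, T, and X show the derived state '+' for gular pouch, supporting them as a clade.
dorsal spines (derived state '-') is shared by Q and T — a synapomorphy uniting that clade.
spiracle pair III lost (derived state '+') is unique to Q (autapomorphy; uninformative for grouping).
prehensile tail (derived state '+') is unique to T (autapomorphy; uninformative for grouping).
All ingroup taxa share the derived state '+' for keeled scales; it defines the ingroup but does not resolve relationships within it.
enlarged canines (derived state '+') is shared by G, Q, T, and X — a synapomorphy uniting that clade.
Most parsimonious ingroup topology: (V,(((Q,T),X),G)).
T and Q form a cherry on this tree, so they are sister taxa.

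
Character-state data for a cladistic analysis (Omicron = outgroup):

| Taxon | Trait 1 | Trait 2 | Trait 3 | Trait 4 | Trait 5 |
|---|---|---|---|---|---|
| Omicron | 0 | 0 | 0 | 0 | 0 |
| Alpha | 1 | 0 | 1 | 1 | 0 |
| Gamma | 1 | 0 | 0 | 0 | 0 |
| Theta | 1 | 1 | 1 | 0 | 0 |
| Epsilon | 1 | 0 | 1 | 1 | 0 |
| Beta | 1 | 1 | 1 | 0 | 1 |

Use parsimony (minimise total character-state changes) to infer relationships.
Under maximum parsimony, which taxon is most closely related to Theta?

Beta

The outgroup has state '0' for every character, so '1' is the derived state throughout.
Trait 1 (derived state '1') is shared by all ingroup taxa — unites the whole ingroup.
Trait 2: derived state '1' in Beta and Theta only — synapomorphy for {Beta, Theta}.
Trait 3 (derived state '1') is shared by Alpha, Beta, Epsilon, and Theta — a synapomorphy uniting that clade.
Trait 4 (derived state '1') is shared by Alpha and Epsilon — a synapomorphy uniting that clade.
Trait 5 (derived state '1') is unique to Beta (autapomorphy; uninformative for grouping).
Most parsimonious ingroup topology: (((Alpha,Epsilon),(Theta,Beta)),Gamma).
Theta and Beta form a cherry on this tree, so they are sister taxa.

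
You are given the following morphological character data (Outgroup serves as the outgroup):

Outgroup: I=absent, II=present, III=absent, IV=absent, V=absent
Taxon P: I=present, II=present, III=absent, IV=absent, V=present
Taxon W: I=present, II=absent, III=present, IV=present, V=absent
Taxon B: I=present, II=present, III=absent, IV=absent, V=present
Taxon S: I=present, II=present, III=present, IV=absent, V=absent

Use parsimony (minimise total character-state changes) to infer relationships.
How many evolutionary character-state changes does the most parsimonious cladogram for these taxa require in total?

5

Character polarity is set by the outgroup: the derived state is whichever differs from the outgroup's state, so for II the derived state is 'absent', and for the remaining characters it is 'present'.
I (derived state 'present') is shared by all ingroup taxa — unites the whole ingroup.
II: derived state 'absent' in Taxon W only — an autapomorphy, so it tells us nothing about relationships among taxa.
Only Taxon S and Taxon W show the derived state 'present' for III, supporting them as a clade.
IV: derived state 'present' in Taxon W only — an autapomorphy, so it tells us nothing about relationships among taxa.
Only Taxon B and Taxon P show the derived state 'present' for V, supporting them as a clade.
Most parsimonious ingroup topology: ((Taxon P,Taxon B),(Taxon W,Taxon S)).
Changes per character on this tree: I: 1; II: 1; III: 1; IV: 1; V: 1.
Total = 5.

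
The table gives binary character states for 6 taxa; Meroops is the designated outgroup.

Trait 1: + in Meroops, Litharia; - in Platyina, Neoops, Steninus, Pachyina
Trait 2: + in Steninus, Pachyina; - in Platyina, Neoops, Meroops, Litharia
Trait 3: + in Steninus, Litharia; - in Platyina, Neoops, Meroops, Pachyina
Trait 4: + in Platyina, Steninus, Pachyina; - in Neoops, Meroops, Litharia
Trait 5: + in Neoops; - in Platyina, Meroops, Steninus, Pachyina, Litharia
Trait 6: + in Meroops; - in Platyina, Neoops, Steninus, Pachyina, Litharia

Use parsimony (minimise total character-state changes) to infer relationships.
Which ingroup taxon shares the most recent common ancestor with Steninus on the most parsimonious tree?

Pachyina

Character polarity is set by the outgroup: the derived state is whichever differs from the outgroup's state, so for Trait 1, Trait 6 the derived state is '-', and for the remaining characters it is '+'.
Trait 1: derived state '-' in Neoops, Pachyina, Platyina, and Steninus only — synapomorphy for {Neoops, Pachyina, Platyina, Steninus}.
Trait 2: derived state '+' in Pachyina and Steninus only — synapomorphy for {Pachyina, Steninus}.
Trait 3 groups Litharia and Steninus, which is incompatible with the clades supported by the remaining characters; treating it as convergent (homoplasy) costs fewer steps than any alternative tree.
Trait 4 (derived state '+') is shared by Pachyina, Platyina, and Steninus — a synapomorphy uniting that clade.
Trait 5 (derived state '+') is unique to Neoops (autapomorphy; uninformative for grouping).
Trait 6 (derived state '-') is shared by all ingroup taxa — unites the whole ingroup.
Most parsimonious ingroup topology: ((((Steninus,Pachyina),Platyina),Neoops),Litharia).
Steninus and Pachyina form a cherry on this tree, so they are sister taxa.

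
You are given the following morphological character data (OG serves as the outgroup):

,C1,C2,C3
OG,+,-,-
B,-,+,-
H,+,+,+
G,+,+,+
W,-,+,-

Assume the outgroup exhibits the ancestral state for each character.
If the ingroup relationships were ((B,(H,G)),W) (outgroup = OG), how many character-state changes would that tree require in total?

4

Map each character onto ((B,(H,G)),W) (rooted by OG) and count the minimum state changes it requires (Fitch parsimony):
C1: 2; C2: 1; C3: 1.
Total tree length = 4.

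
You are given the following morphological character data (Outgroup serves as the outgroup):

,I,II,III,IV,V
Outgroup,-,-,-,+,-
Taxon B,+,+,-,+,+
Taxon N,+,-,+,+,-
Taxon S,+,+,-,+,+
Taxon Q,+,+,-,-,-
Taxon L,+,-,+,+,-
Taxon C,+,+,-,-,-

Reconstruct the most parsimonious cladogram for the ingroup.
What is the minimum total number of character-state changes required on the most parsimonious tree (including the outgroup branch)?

5

Character polarity is set by the outgroup: the derived state is whichever differs from the outgroup's state, so for IV the derived state is '-', and for the remaining characters it is '+'.
I (derived state '+') is shared by all ingroup taxa — unites the whole ingroup.
Only Taxon B, Taxon C, Taxon Q, and Taxon S show the derived state '+' for II, supporting them as a clade.
Only Taxon L and Taxon N show the derived state '+' for III, supporting them as a clade.
IV: derived state '-' in Taxon C and Taxon Q only — synapomorphy for {Taxon C, Taxon Q}.
V (derived state '+') is shared by Taxon B and Taxon S — a synapomorphy uniting that clade.
Most parsimonious ingroup topology: (((Taxon B,Taxon S),(Taxon Q,Taxon C)),(Taxon N,Taxon L)).
Changes per character on this tree: I: 1; II: 1; III: 1; IV: 1; V: 1.
Total = 5.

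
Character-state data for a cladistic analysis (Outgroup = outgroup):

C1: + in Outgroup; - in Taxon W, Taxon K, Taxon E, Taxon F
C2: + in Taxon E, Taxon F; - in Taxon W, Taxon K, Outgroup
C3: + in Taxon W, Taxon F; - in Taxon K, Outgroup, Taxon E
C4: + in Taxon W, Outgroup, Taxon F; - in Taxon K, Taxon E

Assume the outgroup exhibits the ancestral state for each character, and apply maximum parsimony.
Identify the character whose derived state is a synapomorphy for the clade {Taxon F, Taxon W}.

C3

Character polarity is set by the outgroup: the derived state is whichever differs from the outgroup's state, so for C1, C4 the derived state is '-', and for the remaining characters it is '+'.
C1 (derived state '-') is shared by all ingroup taxa — unites the whole ingroup.
C2 groups Taxon E and Taxon F, which is incompatible with the clades supported by the remaining characters; treating it as convergent (homoplasy) costs fewer steps than any alternative tree.
Only Taxon F and Taxon W show the derived state '+' for C3, supporting them as a clade.
Only Taxon E and Taxon K show the derived state '-' for C4, supporting them as a clade.
Most parsimonious ingroup topology: ((Taxon W,Taxon F),(Taxon K,Taxon E)).
The clade {Taxon F, Taxon W} is supported by C3: its derived state '+' occurs in exactly those taxa and in no other taxon (including the outgroup).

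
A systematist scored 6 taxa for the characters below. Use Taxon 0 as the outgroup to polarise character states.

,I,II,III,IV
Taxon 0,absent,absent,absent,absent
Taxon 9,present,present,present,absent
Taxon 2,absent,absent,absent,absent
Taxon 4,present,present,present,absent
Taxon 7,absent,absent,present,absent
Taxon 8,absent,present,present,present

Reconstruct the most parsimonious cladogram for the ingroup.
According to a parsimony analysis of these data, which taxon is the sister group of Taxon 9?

The outgroup has state 'absent' for every character, so 'present' is the derived state throughout.
I (derived state 'present') is shared by Taxon 4 and Taxon 9 — a synapomorphy uniting that clade.
II: derived state 'present' in Taxon 4, Taxon 8, and Taxon 9 only — synapomorphy for {Taxon 4, Taxon 8, Taxon 9}.
Only Taxon 4, Taxon 7, Taxon 8, and Taxon 9 show the derived state 'present' for III, supporting them as a clade.
IV (derived state 'present') is unique to Taxon 8 (autapomorphy; uninformative for grouping).
Most parsimonious ingroup topology: ((((Taxon 9,Taxon 4),Taxon 8),Taxon 7),Taxon 2).
Taxon 9 and Taxon 4 form a cherry on this tree, so they are sister taxa.

Taxon 4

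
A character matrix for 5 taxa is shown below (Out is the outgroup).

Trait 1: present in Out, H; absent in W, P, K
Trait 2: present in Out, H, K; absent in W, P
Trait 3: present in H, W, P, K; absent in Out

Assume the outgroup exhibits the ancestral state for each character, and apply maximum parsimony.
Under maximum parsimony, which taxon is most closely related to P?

W

Character polarity is set by the outgroup: the derived state is whichever differs from the outgroup's state, so for Trait 1, Trait 2 the derived state is 'absent', and for the remaining characters it is 'present'.
Only K, P, and W show the derived state 'absent' for Trait 1, supporting them as a clade.
Trait 2 (derived state 'absent') is shared by P and W — a synapomorphy uniting that clade.
All ingroup taxa share the derived state 'present' for Trait 3; it defines the ingroup but does not resolve relationships within it.
Most parsimonious ingroup topology: (H,((W,P),K)).
P and W form a cherry on this tree, so they are sister taxa.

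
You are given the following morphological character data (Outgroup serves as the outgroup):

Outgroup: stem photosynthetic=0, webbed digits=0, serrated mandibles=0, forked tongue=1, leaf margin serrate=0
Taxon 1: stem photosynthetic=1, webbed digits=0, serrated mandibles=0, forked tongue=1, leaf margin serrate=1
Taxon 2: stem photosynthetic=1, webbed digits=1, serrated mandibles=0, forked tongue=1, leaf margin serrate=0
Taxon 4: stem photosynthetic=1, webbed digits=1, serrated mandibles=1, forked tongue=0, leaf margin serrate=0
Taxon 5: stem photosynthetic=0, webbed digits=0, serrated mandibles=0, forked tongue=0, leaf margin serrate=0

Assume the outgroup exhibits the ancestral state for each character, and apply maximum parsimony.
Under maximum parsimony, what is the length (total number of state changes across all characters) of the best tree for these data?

6

Character polarity is set by the outgroup: the derived state is whichever differs from the outgroup's state, so for forked tongue the derived state is '0', and for the remaining characters it is '1'.
stem photosynthetic: derived state '1' in Taxon 1, Taxon 2, and Taxon 4 only — synapomorphy for {Taxon 1, Taxon 2, Taxon 4}.
Only Taxon 2 and Taxon 4 show the derived state '1' for webbed digits, supporting them as a clade.
serrated mandibles: derived state '1' in Taxon 4 only — an autapomorphy, so it tells us nothing about relationships among taxa.
forked tongue groups Taxon 4 and Taxon 5, which is incompatible with the clades supported by the remaining characters; treating it as convergent (homoplasy) costs fewer steps than any alternative tree.
leaf margin serrate: derived state '1' in Taxon 1 only — an autapomorphy, so it tells us nothing about relationships among taxa.
Most parsimonious ingroup topology: ((Taxon 1,(Taxon 2,Taxon 4)),Taxon 5).
Changes per character on this tree: stem photosynthetic: 1; webbed digits: 1; serrated mandibles: 1; forked tongue: 2; leaf margin serrate: 1.
Total = 6.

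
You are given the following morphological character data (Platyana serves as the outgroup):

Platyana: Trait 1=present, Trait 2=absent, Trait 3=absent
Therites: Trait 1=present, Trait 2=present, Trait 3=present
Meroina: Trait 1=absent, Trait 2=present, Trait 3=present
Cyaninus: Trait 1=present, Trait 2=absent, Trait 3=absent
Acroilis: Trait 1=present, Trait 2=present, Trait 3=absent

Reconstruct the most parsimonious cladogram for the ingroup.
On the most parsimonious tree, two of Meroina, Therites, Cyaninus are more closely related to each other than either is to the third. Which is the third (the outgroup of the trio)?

Character polarity is set by the outgroup: the derived state is whichever differs from the outgroup's state, so for Trait 1 the derived state is 'absent', and for the remaining characters it is 'present'.
Trait 1: derived state 'absent' in Meroina only — an autapomorphy, so it tells us nothing about relationships among taxa.
Only Acroilis, Meroina, and Therites show the derived state 'present' for Trait 2, supporting them as a clade.
Trait 3 (derived state 'present') is shared by Meroina and Therites — a synapomorphy uniting that clade.
Most parsimonious ingroup topology: (((Therites,Meroina),Acroilis),Cyaninus).
Meroina and Therites share a more recent common ancestor with each other than either does with Cyaninus, so Cyaninus is the least closely related of the three.

Cyaninus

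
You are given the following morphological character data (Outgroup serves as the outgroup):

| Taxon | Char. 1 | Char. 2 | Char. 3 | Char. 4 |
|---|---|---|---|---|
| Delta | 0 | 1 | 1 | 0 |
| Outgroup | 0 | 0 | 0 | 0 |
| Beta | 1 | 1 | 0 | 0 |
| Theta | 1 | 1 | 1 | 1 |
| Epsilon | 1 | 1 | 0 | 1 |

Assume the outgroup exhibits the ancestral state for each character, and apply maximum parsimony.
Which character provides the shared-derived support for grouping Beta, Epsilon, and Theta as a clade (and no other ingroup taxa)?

Char. 1

The outgroup has state '0' for every character, so '1' is the derived state throughout.
Char. 1 (derived state '1') is shared by Beta, Epsilon, and Theta — a synapomorphy uniting that clade.
All ingroup taxa share the derived state '1' for Char. 2; it defines the ingroup but does not resolve relationships within it.
Char. 3 (state '1') occurs in Delta and Theta but conflicts with the nesting implied by the other characters — most parsimoniously interpreted as homoplasy.
Only Epsilon and Theta show the derived state '1' for Char. 4, supporting them as a clade.
Most parsimonious ingroup topology: (((Theta,Epsilon),Beta),Delta).
The clade {Beta, Epsilon, Theta} is supported by Char. 1: its derived state '1' occurs in exactly those taxa and in no other taxon (including the outgroup).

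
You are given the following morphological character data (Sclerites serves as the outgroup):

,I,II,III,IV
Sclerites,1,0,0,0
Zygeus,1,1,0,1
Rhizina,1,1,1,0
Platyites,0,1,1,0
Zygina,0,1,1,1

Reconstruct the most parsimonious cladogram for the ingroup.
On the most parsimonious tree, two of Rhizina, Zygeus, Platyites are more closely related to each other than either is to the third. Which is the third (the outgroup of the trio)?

Zygeus

Character polarity is set by the outgroup: the derived state is whichever differs from the outgroup's state, so for I the derived state is '0', and for the remaining characters it is '1'.
I: derived state '0' in Platyites and Zygina only — synapomorphy for {Platyites, Zygina}.
All ingroup taxa share the derived state '1' for II; it defines the ingroup but does not resolve relationships within it.
Only Platyites, Rhizina, and Zygina show the derived state '1' for III, supporting them as a clade.
IV (state '1') occurs in Zygeus and Zygina but conflicts with the nesting implied by the other characters — most parsimoniously interpreted as homoplasy.
Most parsimonious ingroup topology: (Zygeus,(Rhizina,(Platyites,Zygina))).
Platyites and Rhizina share a more recent common ancestor with each other than either does with Zygeus, so Zygeus is the least closely related of the three.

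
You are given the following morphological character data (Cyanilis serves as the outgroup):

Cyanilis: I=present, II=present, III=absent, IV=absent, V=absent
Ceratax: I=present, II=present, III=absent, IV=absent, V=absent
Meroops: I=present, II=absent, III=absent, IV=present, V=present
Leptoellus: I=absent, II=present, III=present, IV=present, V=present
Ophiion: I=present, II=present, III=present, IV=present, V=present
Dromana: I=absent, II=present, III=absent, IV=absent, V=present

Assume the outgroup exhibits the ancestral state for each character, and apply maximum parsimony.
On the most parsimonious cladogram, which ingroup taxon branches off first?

Character polarity is set by the outgroup: the derived state is whichever differs from the outgroup's state, so for I, II the derived state is 'absent', and for the remaining characters it is 'present'.
I (state 'absent') occurs in Dromana and Leptoellus but conflicts with the nesting implied by the other characters — most parsimoniously interpreted as homoplasy.
II: derived state 'absent' in Meroops only — an autapomorphy, so it tells us nothing about relationships among taxa.
Only Leptoellus and Ophiion show the derived state 'present' for III, supporting them as a clade.
IV: derived state 'present' in Leptoellus, Meroops, and Ophiion only — synapomorphy for {Leptoellus, Meroops, Ophiion}.
V (derived state 'present') is shared by Dromana, Leptoellus, Meroops, and Ophiion — a synapomorphy uniting that clade.
Most parsimonious ingroup topology: (Ceratax,((Meroops,(Leptoellus,Ophiion)),Dromana)).
Ceratax is sister to the clade containing all other ingroup taxa, so it is the earliest-diverging (most basal) ingroup lineage.

Ceratax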